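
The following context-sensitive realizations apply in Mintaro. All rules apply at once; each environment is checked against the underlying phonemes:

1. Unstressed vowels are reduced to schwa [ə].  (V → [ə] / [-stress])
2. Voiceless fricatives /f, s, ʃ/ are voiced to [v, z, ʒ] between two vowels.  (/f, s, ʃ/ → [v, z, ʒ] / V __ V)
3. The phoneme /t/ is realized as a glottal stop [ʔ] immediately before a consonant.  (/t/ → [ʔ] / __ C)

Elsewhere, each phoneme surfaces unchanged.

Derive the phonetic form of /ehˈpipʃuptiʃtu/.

[əhˈpipʃəptəʃtə]

/e/ meets the environment for rule 1 (in an unstressed syllable) → [ə].
/i/ (between /p/ and /p/): rule 1 targets it, but not in an unstressed syllable → unchanged [i].
/ʃ/ (between /p/ and /u/) fails the environment for rule 2, so it stays [ʃ].
/u/ — between /ʃ/ and /p/, in an unstressed syllable — surfaces as [ə] (rule 1).
/t/ (between /p/ and /i/) is in the target of rule 3 but the environment (immediately before a consonant) is not met → [t].
/i/ (between /t/ and /ʃ/): in an unstressed syllable, so rule 1 applies → [ə].
/ʃ/ (between /i/ and /t/) fails the environment for rule 2, so it stays [ʃ].
/t/ (between /ʃ/ and /u/) is in the target of rule 3 but the environment (immediately before a consonant) is not met → [t].
/u/ (word-final) occurs in an unstressed syllable → [ə] by rule 1.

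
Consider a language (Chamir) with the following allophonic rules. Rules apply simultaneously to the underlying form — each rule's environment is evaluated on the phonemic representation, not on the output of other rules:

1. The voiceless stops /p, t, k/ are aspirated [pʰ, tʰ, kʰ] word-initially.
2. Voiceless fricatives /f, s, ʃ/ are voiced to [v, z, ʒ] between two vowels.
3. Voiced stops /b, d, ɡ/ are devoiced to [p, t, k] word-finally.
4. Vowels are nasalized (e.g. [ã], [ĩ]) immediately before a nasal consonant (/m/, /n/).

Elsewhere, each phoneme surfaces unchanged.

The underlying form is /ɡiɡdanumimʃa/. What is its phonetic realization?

[ɡiɡdãnũmĩmʃa]

/ɡ/ — word-initial; rule 3 does not apply here → [ɡ].
/i/ (between /ɡ/ and /ɡ/) is in the target of rule 4 but the environment (before a nasal consonant) is not met → [i].
/ɡ/ (between /i/ and /d/) is in the target of rule 3 but the environment (word-finally) is not met → [ɡ].
/d/ — between /ɡ/ and /a/; rule 3 does not apply here → [d].
/a/ — between /d/ and /n/, before a nasal consonant — surfaces as [ã] (rule 4).
/n/ — not in any rule's target class → [n].
Rule 4 applies to /u/ (between /n/ and /m/: before a nasal consonant) → [ũ].
/m/ (between /u/ and /i/) is unaffected → [m].
/i/ — between /m/ and /m/, before a nasal consonant — surfaces as [ĩ] (rule 4).
/m/ — not in any rule's target class → [m].
/ʃ/ (between /m/ and /a/) is in the target of rule 2 but the environment (between two vowels) is not met → [ʃ].
/a/ (word-final) fails the environment for rule 4, so it stays [a].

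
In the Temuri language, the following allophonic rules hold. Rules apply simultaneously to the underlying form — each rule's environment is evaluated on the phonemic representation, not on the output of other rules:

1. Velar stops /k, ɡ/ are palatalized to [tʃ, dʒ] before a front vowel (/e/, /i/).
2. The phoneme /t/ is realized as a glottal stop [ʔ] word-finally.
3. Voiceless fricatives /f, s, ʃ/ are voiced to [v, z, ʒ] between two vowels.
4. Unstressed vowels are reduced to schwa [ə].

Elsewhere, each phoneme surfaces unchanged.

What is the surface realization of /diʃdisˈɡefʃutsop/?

[dəʃdəsˈdʒefʃətsəp]

/d/ stays [d].
/i/ meets the environment for rule 4 (in an unstressed syllable) → [ə].
/ʃ/ — between /i/ and /d/; rule 3 does not apply here → [ʃ].
/d/ — not in any rule's target class → [d].
Rule 4 applies to /i/ (between /d/ and /s/: in an unstressed syllable) → [ə].
/s/ (between /i/ and /ɡ/): rule 3 targets it, but not between two vowels → unchanged [s].
/ɡ/ — between /s/ and /e/, before a front vowel — surfaces as [dʒ] (rule 1).
/e/ (between /ɡ/ and /f/): rule 4 targets it, but not in an unstressed syllable → unchanged [e].
/f/ (between /e/ and /ʃ/) is in the target of rule 3 but the environment (between two vowels) is not met → [f].
/ʃ/ (between /f/ and /u/) fails the environment for rule 3, so it stays [ʃ].
Rule 4 applies to /u/ (between /ʃ/ and /t/: in an unstressed syllable) → [ə].
/t/ — between /u/ and /s/; rule 2 does not apply here → [t].
/s/ (between /t/ and /o/): rule 3 targets it, but not between two vowels → unchanged [s].
/o/ — between /s/ and /p/, in an unstressed syllable — surfaces as [ə] (rule 4).
/p/ stays [p].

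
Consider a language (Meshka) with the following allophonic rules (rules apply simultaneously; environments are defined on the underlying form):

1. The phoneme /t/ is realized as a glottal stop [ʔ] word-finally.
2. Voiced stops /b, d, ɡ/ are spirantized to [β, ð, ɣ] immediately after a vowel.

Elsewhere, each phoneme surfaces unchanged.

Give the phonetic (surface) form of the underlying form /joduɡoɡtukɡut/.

[joðuɣoɣtukɡuʔ]

/j/ (word-initial) is unaffected → [j].
/o/ — not in any rule's target class → [o].
Rule 2 applies to /d/ (between /o/ and /u/: immediately after a vowel) → [ð].
/u/ — not in any rule's target class → [u].
Rule 2 applies to /ɡ/ (between /u/ and /o/: immediately after a vowel) → [ɣ].
/o/ — not in any rule's target class → [o].
/ɡ/ — between /o/ and /t/, immediately after a vowel — surfaces as [ɣ] (rule 2).
/t/ (between /ɡ/ and /u/) is in the target of rule 1 but the environment (word-finally) is not met → [t].
/u/ — not in any rule's target class → [u].
/k/ (between /u/ and /ɡ/): no rule targets it → [k].
/ɡ/ (between /k/ and /u/): rule 2 targets it, but not immediately after a vowel → unchanged [ɡ].
/u/ — not in any rule's target class → [u].
Rule 1 applies to /t/ (word-final: word-finally) → [ʔ].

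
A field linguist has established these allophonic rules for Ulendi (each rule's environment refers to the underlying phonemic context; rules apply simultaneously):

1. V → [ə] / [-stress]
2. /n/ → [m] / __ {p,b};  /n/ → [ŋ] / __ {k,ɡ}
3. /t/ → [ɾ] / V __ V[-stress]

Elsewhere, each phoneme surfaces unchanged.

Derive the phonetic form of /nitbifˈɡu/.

/n/ (word-initial) fails the environment for rule 2, so it stays [n].
Rule 1 applies to /i/ (between /n/ and /t/: in an unstressed syllable) → [ə].
/t/ (between /i/ and /b/): rule 3 targets it, but not between a vowel and a following unstressed vowel → unchanged [t].
/b/ — not in any rule's target class → [b].
/i/ (between /b/ and /f/) occurs in an unstressed syllable → [ə] by rule 1.
/f/ (between /i/ and /ɡ/) is unaffected → [f].
/ɡ/ (between /f/ and /u/) is unaffected → [ɡ].
/u/ (word-final) fails the environment for rule 1, so it stays [u].

[nətbəfˈɡu]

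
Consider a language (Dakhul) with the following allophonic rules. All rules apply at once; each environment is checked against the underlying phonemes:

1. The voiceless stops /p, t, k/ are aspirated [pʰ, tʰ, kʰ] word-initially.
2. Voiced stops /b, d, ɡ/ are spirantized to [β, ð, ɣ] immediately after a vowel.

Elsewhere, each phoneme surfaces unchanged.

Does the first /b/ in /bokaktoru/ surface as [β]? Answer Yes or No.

No

/b/ (word-initial) is in the target of rule 2 but the environment (immediately after a vowel) is not met → [b].
The actual realization is [b], not [β].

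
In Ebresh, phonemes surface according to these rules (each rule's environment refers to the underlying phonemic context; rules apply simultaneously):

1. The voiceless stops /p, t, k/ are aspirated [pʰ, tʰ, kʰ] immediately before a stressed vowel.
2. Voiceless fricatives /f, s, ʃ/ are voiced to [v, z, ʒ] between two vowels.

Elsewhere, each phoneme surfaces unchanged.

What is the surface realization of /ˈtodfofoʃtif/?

Rule 1 applies to /t/ (word-initial: immediately before a stressed vowel) → [tʰ].
/o/ (between /t/ and /d/) is unaffected → [o].
/d/ (between /o/ and /f/): no rule targets it → [d].
/f/ (between /d/ and /o/) fails the environment for rule 2, so it stays [f].
/o/ — not in any rule's target class → [o].
Rule 2 applies to /f/ (between /o/ and /o/: between two vowels) → [v].
/o/ (between /f/ and /ʃ/): no rule targets it → [o].
/ʃ/ (between /o/ and /t/): rule 2 targets it, but not between two vowels → unchanged [ʃ].
/t/ (between /ʃ/ and /i/): rule 1 targets it, but not immediately before a stressed vowel → unchanged [t].
/i/ — not in any rule's target class → [i].
/f/ (word-final) fails the environment for rule 2, so it stays [f].

[ˈtʰodfovoʃtif]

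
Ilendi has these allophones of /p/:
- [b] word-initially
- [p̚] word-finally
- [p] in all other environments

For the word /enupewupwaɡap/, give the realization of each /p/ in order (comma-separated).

Occurrence 1 (position 4): no conditioning environment matches → elsewhere allophone [p].
Occurrence 2 (position 8): no conditioning environment matches → elsewhere allophone [p].
Occurrence 3 (position 13): word-finally → [p̚].

[p], [p], [p̚]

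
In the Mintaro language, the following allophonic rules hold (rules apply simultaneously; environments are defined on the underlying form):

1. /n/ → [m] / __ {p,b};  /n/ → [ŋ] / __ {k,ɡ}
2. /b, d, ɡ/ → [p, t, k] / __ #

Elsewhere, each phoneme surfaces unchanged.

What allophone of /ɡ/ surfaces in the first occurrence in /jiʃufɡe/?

[ɡ]

/ɡ/ (between /f/ and /e/) fails the environment for rule 2, so it stays [ɡ].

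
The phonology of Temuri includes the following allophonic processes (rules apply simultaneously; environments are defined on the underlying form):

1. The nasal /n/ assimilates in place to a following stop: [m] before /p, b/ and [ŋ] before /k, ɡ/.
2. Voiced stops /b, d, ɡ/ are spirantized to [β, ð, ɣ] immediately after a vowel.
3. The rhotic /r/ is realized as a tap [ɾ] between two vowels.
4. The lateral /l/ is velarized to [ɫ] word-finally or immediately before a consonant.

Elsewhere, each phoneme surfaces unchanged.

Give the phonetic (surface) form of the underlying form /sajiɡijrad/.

[sajiɣijrað]

Rule 2 applies to /ɡ/ (between /i/ and /i/: immediately after a vowel) → [ɣ].
/r/ (between /j/ and /a/): rule 3 targets it, but not between two vowels → unchanged [r].
/d/ (word-final) occurs immediately after a vowel → [ð] by rule 2.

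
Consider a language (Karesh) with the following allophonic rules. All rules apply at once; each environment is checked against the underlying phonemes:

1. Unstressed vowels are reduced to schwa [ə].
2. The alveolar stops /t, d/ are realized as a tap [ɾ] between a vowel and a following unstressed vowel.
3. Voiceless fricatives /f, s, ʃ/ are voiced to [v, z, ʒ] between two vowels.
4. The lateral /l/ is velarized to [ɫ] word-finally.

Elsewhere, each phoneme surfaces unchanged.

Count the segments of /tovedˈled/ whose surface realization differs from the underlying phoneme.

Segments that undergo a rule: /o/ → [ə] (rule 1); /e/ → [ə] (rule 1).
All other segments surface unchanged.

2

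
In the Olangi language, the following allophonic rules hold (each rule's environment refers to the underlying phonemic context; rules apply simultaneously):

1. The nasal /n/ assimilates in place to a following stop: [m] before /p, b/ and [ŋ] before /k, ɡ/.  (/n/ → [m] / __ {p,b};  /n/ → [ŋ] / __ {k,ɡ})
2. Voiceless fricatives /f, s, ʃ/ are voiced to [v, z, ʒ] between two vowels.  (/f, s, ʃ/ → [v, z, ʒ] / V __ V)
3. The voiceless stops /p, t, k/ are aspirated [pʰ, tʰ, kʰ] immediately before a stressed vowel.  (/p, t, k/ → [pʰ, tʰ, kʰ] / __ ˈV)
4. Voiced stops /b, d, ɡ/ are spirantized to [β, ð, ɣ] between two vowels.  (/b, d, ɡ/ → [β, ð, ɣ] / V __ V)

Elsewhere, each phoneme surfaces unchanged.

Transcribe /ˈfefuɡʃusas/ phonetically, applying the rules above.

/f/ (word-initial) is in the target of rule 2 but the environment (between two vowels) is not met → [f].
/f/ (between /e/ and /u/): between two vowels, so rule 2 applies → [v].
/ɡ/ — between /u/ and /ʃ/; rule 4 does not apply here → [ɡ].
/ʃ/ (between /ɡ/ and /u/) fails the environment for rule 2, so it stays [ʃ].
/s/ (between /u/ and /a/): between two vowels, so rule 2 applies → [z].
/s/ — word-final; rule 2 does not apply here → [s].

[ˈfevuɡʃuzas]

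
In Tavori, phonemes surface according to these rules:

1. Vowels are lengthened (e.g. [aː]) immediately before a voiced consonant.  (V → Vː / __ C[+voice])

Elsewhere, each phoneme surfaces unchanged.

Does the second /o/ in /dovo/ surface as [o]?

/o/ — word-final; rule 1 does not apply here → [o].
The actual realization is [o], which matches [o].

Yes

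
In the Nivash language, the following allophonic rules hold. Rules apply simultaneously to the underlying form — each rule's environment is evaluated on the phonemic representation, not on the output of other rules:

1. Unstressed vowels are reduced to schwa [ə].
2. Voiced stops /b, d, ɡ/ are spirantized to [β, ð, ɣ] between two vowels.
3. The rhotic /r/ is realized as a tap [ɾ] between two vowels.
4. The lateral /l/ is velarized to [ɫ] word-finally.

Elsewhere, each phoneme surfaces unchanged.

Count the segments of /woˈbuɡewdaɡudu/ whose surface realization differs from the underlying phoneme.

Segments that undergo a rule: /o/ → [ə] (rule 1); /b/ → [β] (rule 2); /ɡ/ → [ɣ] (rule 2); /e/ → [ə] (rule 1); /a/ → [ə] (rule 1); /ɡ/ → [ɣ] (rule 2); /u/ → [ə] (rule 1); /d/ → [ð] (rule 2); /u/ → [ə] (rule 1).
All other segments surface unchanged.

9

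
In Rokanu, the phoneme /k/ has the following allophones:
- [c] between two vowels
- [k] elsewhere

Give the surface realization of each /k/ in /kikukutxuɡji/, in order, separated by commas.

Occurrence 1 (position 1): no conditioning environment matches → elsewhere allophone [k].
Occurrence 2 (position 3): between two vowels → [c].
Occurrence 3 (position 5): between two vowels → [c].

[k], [c], [c]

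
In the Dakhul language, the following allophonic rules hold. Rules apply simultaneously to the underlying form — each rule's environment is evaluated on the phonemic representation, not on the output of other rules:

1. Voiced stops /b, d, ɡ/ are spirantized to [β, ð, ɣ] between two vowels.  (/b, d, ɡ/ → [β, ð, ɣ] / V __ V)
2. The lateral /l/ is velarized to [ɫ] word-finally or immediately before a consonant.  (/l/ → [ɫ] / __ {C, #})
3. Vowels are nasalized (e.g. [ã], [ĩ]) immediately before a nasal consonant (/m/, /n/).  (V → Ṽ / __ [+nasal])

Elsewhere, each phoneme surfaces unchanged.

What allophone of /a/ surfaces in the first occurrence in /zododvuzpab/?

/a/ (between /p/ and /b/) is in the target of rule 3 but the environment (before a nasal consonant) is not met → [a].

[a]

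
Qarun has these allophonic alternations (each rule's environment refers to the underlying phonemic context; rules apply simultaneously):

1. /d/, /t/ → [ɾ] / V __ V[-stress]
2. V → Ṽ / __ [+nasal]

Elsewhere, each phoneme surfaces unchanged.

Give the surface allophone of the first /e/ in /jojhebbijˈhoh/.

/e/ (between /h/ and /b/) is in the target of rule 2 but the environment (before a nasal consonant) is not met → [e].

[e]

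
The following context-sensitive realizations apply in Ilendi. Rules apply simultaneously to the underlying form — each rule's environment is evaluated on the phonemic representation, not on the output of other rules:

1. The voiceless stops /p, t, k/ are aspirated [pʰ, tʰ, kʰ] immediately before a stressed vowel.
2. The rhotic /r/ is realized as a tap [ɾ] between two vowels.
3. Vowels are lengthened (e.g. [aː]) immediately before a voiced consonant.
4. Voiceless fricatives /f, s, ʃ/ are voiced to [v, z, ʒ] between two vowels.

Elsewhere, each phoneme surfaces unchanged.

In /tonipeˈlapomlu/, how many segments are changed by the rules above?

Segments that undergo a rule: /o/ → [oː] (rule 3); /e/ → [eː] (rule 3); /o/ → [oː] (rule 3).
All other segments surface unchanged.

3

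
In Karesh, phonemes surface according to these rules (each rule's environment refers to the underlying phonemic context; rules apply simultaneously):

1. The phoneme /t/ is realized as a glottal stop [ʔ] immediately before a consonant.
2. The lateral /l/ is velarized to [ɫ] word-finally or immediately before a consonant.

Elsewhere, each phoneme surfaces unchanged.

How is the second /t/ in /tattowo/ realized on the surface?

/t/ meets the environment for rule 1 (immediately before a consonant) → [ʔ].

[ʔ]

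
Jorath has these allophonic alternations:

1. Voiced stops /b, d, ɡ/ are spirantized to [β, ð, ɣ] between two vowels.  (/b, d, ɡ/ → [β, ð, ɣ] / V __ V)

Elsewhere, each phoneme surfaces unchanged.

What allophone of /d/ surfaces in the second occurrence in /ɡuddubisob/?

/d/ (between /d/ and /u/): rule 1 targets it, but not between two vowels → unchanged [d].

[d]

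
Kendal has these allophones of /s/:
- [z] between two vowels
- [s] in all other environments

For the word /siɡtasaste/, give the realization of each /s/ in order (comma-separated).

Occurrence 1 (position 1): no conditioning environment matches → elsewhere allophone [s].
Occurrence 2 (position 6): between two vowels → [z].
Occurrence 3 (position 8): no conditioning environment matches → elsewhere allophone [s].

[s], [z], [s]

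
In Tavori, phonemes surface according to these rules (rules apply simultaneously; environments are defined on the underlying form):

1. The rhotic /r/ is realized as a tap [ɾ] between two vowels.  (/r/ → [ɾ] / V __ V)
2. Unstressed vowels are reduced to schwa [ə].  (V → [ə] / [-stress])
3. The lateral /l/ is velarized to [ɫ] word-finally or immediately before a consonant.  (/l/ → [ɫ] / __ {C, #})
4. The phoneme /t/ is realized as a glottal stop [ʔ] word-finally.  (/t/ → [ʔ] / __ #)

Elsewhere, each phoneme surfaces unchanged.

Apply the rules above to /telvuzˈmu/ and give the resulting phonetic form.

[təɫvəzˈmu]

/t/ (word-initial): rule 4 targets it, but not word-finally → unchanged [t].
/e/ (between /t/ and /l/): in an unstressed syllable, so rule 2 applies → [ə].
/l/ meets the environment for rule 3 (word-finally or immediately before a consonant) → [ɫ].
/u/ — between /v/ and /z/, in an unstressed syllable — surfaces as [ə] (rule 2).
/u/ (word-final) is in the target of rule 2 but the environment (in an unstressed syllable) is not met → [u].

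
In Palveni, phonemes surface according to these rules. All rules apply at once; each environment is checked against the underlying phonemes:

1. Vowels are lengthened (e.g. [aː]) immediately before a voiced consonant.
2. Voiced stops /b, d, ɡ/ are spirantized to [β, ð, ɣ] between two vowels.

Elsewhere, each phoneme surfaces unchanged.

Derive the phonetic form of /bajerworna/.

/b/ (word-initial) is in the target of rule 2 but the environment (between two vowels) is not met → [b].
/a/ (between /b/ and /j/): before a voiced consonant, so rule 1 applies → [aː].
/j/ (between /a/ and /e/) is unaffected → [j].
/e/ meets the environment for rule 1 (before a voiced consonant) → [eː].
/r/ stays [r].
/w/ — not in any rule's target class → [w].
Rule 1 applies to /o/ (between /w/ and /r/: before a voiced consonant) → [oː].
/r/ stays [r].
/n/ stays [n].
/a/ — word-final; rule 1 does not apply here → [a].

[baːjeːrwoːrna]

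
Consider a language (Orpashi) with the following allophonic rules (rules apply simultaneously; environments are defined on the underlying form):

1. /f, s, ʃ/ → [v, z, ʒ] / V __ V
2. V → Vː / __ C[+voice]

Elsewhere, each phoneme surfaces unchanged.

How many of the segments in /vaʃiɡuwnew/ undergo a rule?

4

Segments that undergo a rule: /ʃ/ → [ʒ] (rule 1); /i/ → [iː] (rule 2); /u/ → [uː] (rule 2); /e/ → [eː] (rule 2).
All other segments surface unchanged.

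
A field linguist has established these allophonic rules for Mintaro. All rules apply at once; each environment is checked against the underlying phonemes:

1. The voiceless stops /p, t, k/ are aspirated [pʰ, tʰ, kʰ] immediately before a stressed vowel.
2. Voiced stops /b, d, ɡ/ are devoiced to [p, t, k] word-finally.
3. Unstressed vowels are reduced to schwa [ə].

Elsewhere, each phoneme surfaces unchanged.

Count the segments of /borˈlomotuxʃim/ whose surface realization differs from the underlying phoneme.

4

Segments that undergo a rule: /o/ → [ə] (rule 3); /o/ → [ə] (rule 3); /u/ → [ə] (rule 3); /i/ → [ə] (rule 3).
All other segments surface unchanged.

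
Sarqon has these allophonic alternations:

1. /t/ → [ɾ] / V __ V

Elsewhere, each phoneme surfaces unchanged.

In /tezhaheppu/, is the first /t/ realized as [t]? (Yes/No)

Yes

/t/ (word-initial) is in the target of rule 1 but the environment (between two vowels) is not met → [t].
The actual realization is [t], which matches [t].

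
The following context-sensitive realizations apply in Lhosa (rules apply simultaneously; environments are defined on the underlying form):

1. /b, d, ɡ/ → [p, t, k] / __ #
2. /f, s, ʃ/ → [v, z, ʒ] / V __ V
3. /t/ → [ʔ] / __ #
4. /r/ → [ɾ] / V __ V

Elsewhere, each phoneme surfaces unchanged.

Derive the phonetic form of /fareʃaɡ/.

[faɾeʒak]

/f/ (word-initial) is in the target of rule 2 but the environment (between two vowels) is not met → [f].
/a/ stays [a].
/r/ (between /a/ and /e/) occurs between two vowels → [ɾ] by rule 4.
/e/ (between /r/ and /ʃ/): no rule targets it → [e].
Rule 2 applies to /ʃ/ (between /e/ and /a/: between two vowels) → [ʒ].
/a/ stays [a].
/ɡ/ — word-final, word-finally — surfaces as [k] (rule 1).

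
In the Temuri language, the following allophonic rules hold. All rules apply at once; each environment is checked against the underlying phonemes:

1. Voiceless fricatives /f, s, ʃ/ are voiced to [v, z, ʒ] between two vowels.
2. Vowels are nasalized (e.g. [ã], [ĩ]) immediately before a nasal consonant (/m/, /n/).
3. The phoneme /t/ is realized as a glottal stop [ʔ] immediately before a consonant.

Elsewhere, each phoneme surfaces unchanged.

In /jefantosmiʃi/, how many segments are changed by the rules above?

Segments that undergo a rule: /f/ → [v] (rule 1); /a/ → [ã] (rule 2); /ʃ/ → [ʒ] (rule 1).
All other segments surface unchanged.

3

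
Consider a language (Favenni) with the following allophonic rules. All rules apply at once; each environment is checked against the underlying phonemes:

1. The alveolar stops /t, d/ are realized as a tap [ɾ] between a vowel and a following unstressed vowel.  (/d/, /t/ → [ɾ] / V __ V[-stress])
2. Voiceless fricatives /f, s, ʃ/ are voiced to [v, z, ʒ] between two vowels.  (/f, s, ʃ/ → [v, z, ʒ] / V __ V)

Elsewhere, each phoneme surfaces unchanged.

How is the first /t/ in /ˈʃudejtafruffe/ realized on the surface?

/t/ (between /j/ and /a/) is in the target of rule 1 but the environment (between a vowel and a following unstressed vowel) is not met → [t].

[t]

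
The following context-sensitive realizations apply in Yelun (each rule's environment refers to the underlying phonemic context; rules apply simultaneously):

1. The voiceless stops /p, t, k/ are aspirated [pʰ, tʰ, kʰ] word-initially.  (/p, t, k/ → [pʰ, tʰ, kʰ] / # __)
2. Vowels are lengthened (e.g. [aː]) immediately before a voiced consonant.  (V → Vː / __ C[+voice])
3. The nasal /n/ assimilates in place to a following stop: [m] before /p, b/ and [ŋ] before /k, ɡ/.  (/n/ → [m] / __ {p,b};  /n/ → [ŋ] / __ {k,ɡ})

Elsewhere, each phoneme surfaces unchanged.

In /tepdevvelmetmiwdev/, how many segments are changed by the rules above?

5

Segments that undergo a rule: /t/ → [tʰ] (rule 1); /e/ → [eː] (rule 2); /e/ → [eː] (rule 2); /i/ → [iː] (rule 2); /e/ → [eː] (rule 2).
All other segments surface unchanged.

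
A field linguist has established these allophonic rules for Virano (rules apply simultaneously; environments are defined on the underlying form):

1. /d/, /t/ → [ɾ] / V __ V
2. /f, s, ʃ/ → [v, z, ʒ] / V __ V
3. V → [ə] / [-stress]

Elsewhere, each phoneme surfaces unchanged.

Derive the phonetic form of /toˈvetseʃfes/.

/t/ (word-initial) is in the target of rule 1 but the environment (between two vowels) is not met → [t].
/o/ (between /t/ and /v/): in an unstressed syllable, so rule 3 applies → [ə].
/v/ (between /o/ and /e/) is unaffected → [v].
/e/ (between /v/ and /t/) is in the target of rule 3 but the environment (in an unstressed syllable) is not met → [e].
/t/ — between /e/ and /s/; rule 1 does not apply here → [t].
/s/ (between /t/ and /e/) fails the environment for rule 2, so it stays [s].
/e/ (between /s/ and /ʃ/): in an unstressed syllable, so rule 3 applies → [ə].
/ʃ/ — between /e/ and /f/; rule 2 does not apply here → [ʃ].
/f/ (between /ʃ/ and /e/): rule 2 targets it, but not between two vowels → unchanged [f].
Rule 3 applies to /e/ (between /f/ and /s/: in an unstressed syllable) → [ə].
/s/ (word-final): rule 2 targets it, but not between two vowels → unchanged [s].

[təˈvetsəʃfəs]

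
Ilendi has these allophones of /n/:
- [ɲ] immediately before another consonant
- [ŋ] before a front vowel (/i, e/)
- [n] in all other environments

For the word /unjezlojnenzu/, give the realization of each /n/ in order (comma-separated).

[ɲ], [ŋ], [ɲ]

Occurrence 1 (position 2): immediately before another consonant → [ɲ].
Occurrence 2 (position 9): before a front vowel (/i, e/) → [ŋ].
Occurrence 3 (position 11): immediately before another consonant → [ɲ].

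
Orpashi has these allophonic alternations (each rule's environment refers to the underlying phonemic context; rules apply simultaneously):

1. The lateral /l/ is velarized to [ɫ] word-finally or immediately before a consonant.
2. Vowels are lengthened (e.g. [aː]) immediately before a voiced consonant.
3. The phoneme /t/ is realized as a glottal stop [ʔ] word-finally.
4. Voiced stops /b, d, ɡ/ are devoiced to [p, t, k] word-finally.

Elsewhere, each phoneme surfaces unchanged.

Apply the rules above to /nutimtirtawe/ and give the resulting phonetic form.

[nutiːmtiːrtaːwe]

/n/ (word-initial) is unaffected → [n].
/u/ — between /n/ and /t/; rule 2 does not apply here → [u].
/t/ (between /u/ and /i/): rule 3 targets it, but not word-finally → unchanged [t].
/i/ (between /t/ and /m/) occurs before a voiced consonant → [iː] by rule 2.
/m/ — not in any rule's target class → [m].
/t/ (between /m/ and /i/) fails the environment for rule 3, so it stays [t].
Rule 2 applies to /i/ (between /t/ and /r/: before a voiced consonant) → [iː].
/r/ (between /i/ and /t/): no rule targets it → [r].
/t/ (between /r/ and /a/) fails the environment for rule 3, so it stays [t].
/a/ — between /t/ and /w/, before a voiced consonant — surfaces as [aː] (rule 2).
/w/ — not in any rule's target class → [w].
/e/ (word-final) is in the target of rule 2 but the environment (before a voiced consonant) is not met → [e].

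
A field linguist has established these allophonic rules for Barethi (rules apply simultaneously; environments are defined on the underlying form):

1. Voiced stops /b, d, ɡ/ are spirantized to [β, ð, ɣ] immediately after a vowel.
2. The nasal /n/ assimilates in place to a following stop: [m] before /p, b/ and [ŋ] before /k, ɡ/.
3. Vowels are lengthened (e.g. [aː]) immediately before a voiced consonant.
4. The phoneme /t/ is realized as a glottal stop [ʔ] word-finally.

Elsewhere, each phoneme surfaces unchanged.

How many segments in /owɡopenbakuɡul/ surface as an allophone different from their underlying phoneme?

Segments that undergo a rule: /o/ → [oː] (rule 3); /e/ → [eː] (rule 3); /n/ → [m] (rule 2); /u/ → [uː] (rule 3); /ɡ/ → [ɣ] (rule 1); /u/ → [uː] (rule 3).
All other segments surface unchanged.

6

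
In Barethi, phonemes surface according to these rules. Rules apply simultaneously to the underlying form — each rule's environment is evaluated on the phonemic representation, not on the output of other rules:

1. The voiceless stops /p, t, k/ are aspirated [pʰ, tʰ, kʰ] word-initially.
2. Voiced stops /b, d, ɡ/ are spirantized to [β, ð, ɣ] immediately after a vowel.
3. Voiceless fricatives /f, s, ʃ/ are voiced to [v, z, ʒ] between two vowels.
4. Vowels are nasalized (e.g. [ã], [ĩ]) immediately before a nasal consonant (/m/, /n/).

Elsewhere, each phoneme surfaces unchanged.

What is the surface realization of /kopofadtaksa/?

[kʰopovaðtaksa]

/k/ — word-initial, word-initially — surfaces as [kʰ] (rule 1).
/o/ — between /k/ and /p/; rule 4 does not apply here → [o].
/p/ (between /o/ and /o/) is in the target of rule 1 but the environment (word-initially) is not met → [p].
/o/ — between /p/ and /f/; rule 4 does not apply here → [o].
/f/ meets the environment for rule 3 (between two vowels) → [v].
/a/ — between /f/ and /d/; rule 4 does not apply here → [a].
/d/ — between /a/ and /t/, immediately after a vowel — surfaces as [ð] (rule 2).
/t/ — between /d/ and /a/; rule 1 does not apply here → [t].
/a/ (between /t/ and /k/): rule 4 targets it, but not before a nasal consonant → unchanged [a].
/k/ — between /a/ and /s/; rule 1 does not apply here → [k].
/s/ (between /k/ and /a/) is in the target of rule 3 but the environment (between two vowels) is not met → [s].
/a/ — word-final; rule 4 does not apply here → [a].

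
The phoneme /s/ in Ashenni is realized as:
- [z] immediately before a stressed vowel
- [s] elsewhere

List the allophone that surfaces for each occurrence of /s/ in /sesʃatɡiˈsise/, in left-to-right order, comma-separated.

[s], [s], [z], [s]

Occurrence 1 (position 1): no conditioning environment matches → elsewhere allophone [s].
Occurrence 2 (position 3): no conditioning environment matches → elsewhere allophone [s].
Occurrence 3 (position 9): immediately before a stressed vowel → [z].
Occurrence 4 (position 11): no conditioning environment matches → elsewhere allophone [s].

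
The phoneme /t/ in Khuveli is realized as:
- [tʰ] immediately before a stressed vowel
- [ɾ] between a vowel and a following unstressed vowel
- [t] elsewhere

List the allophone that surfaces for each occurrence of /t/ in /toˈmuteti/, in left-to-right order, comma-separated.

Occurrence 1 (position 1): no conditioning environment matches → elsewhere allophone [t].
Occurrence 2 (position 5): between a vowel and an unstressed vowel → [ɾ].
Occurrence 3 (position 7): between a vowel and an unstressed vowel → [ɾ].

[t], [ɾ], [ɾ]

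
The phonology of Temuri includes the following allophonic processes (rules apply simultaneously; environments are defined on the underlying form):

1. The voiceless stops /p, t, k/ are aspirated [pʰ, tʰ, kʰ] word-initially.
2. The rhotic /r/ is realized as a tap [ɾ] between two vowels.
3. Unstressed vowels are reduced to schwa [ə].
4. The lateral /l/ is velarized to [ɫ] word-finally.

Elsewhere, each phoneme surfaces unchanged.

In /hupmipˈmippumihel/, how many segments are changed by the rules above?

6

Segments that undergo a rule: /u/ → [ə] (rule 3); /i/ → [ə] (rule 3); /u/ → [ə] (rule 3); /i/ → [ə] (rule 3); /e/ → [ə] (rule 3); /l/ → [ɫ] (rule 4).
All other segments surface unchanged.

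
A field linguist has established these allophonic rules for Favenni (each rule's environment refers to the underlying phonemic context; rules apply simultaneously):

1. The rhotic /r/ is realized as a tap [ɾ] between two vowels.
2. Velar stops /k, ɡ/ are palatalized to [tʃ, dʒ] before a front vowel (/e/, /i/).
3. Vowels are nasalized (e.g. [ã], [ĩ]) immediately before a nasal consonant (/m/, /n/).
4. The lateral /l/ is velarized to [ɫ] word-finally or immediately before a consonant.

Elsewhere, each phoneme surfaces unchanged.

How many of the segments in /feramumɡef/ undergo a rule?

Segments that undergo a rule: /r/ → [ɾ] (rule 1); /a/ → [ã] (rule 3); /u/ → [ũ] (rule 3); /ɡ/ → [dʒ] (rule 2).
All other segments surface unchanged.

4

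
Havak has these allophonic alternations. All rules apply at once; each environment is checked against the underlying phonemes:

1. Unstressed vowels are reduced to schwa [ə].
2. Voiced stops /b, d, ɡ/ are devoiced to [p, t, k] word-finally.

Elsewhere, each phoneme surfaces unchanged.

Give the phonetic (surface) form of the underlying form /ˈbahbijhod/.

/b/ (word-initial) is in the target of rule 2 but the environment (word-finally) is not met → [b].
/a/ — between /b/ and /h/; rule 1 does not apply here → [a].
/b/ — between /h/ and /i/; rule 2 does not apply here → [b].
Rule 1 applies to /i/ (between /b/ and /j/: in an unstressed syllable) → [ə].
/o/ (between /h/ and /d/): in an unstressed syllable, so rule 1 applies → [ə].
/d/ (word-final) occurs word-finally → [t] by rule 2.

[ˈbahbəjhət]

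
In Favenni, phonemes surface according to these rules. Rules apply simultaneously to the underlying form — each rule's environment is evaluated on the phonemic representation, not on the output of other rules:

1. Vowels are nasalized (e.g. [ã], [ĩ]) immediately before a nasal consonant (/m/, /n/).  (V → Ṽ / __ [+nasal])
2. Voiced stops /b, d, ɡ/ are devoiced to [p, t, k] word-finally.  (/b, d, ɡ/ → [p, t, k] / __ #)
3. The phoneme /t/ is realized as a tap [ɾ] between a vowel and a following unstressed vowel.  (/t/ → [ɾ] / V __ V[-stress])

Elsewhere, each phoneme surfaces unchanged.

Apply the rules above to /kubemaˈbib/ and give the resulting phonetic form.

/k/ (word-initial) is unaffected → [k].
/u/ (between /k/ and /b/) fails the environment for rule 1, so it stays [u].
/b/ (between /u/ and /e/) fails the environment for rule 2, so it stays [b].
/e/ (between /b/ and /m/): before a nasal consonant, so rule 1 applies → [ẽ].
/m/ stays [m].
/a/ (between /m/ and /b/) fails the environment for rule 1, so it stays [a].
/b/ (between /a/ and /i/) fails the environment for rule 2, so it stays [b].
/i/ (between /b/ and /b/): rule 1 targets it, but not before a nasal consonant → unchanged [i].
Rule 2 applies to /b/ (word-final: word-finally) → [p].

[kubẽmaˈbip]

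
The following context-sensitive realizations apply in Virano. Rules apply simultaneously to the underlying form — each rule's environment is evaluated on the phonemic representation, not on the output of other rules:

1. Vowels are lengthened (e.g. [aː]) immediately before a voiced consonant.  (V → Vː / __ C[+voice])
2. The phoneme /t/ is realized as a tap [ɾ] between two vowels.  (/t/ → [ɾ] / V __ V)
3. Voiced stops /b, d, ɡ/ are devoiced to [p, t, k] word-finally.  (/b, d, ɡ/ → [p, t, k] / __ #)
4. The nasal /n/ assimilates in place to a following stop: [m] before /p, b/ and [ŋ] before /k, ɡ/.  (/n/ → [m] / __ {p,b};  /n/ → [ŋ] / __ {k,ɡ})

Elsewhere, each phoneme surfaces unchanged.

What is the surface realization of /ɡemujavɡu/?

/ɡ/ — word-initial; rule 3 does not apply here → [ɡ].
/e/ — between /ɡ/ and /m/, before a voiced consonant — surfaces as [eː] (rule 1).
/m/ (between /e/ and /u/): no rule targets it → [m].
/u/ (between /m/ and /j/) occurs before a voiced consonant → [uː] by rule 1.
/j/ (between /u/ and /a/) is unaffected → [j].
Rule 1 applies to /a/ (between /j/ and /v/: before a voiced consonant) → [aː].
/v/ (between /a/ and /ɡ/): no rule targets it → [v].
/ɡ/ — between /v/ and /u/; rule 3 does not apply here → [ɡ].
/u/ (word-final) is in the target of rule 1 but the environment (before a voiced consonant) is not met → [u].

[ɡeːmuːjaːvɡu]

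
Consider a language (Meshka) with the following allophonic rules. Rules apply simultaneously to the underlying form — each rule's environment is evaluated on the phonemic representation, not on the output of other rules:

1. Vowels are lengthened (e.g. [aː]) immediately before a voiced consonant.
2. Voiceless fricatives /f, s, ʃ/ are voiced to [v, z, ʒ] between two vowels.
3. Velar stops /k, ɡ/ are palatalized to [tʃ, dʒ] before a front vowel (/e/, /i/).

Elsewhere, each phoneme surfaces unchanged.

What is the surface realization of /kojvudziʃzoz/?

[koːjvuːdziʃzoːz]

/k/ (word-initial) is in the target of rule 3 but the environment (before a front vowel) is not met → [k].
Rule 1 applies to /o/ (between /k/ and /j/: before a voiced consonant) → [oː].
/j/ — not in any rule's target class → [j].
/v/ stays [v].
Rule 1 applies to /u/ (between /v/ and /d/: before a voiced consonant) → [uː].
/d/ (between /u/ and /z/): no rule targets it → [d].
/z/ — not in any rule's target class → [z].
/i/ (between /z/ and /ʃ/) is in the target of rule 1 but the environment (before a voiced consonant) is not met → [i].
/ʃ/ — between /i/ and /z/; rule 2 does not apply here → [ʃ].
/z/ (between /ʃ/ and /o/): no rule targets it → [z].
Rule 1 applies to /o/ (between /z/ and /z/: before a voiced consonant) → [oː].
/z/ stays [z].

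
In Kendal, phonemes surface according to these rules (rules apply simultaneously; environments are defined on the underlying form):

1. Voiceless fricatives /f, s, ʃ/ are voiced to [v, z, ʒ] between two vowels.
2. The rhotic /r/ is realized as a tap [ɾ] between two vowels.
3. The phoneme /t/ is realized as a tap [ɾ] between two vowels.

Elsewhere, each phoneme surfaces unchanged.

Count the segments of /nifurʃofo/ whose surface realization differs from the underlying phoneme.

2

Segments that undergo a rule: /f/ → [v] (rule 1); /f/ → [v] (rule 1).
All other segments surface unchanged.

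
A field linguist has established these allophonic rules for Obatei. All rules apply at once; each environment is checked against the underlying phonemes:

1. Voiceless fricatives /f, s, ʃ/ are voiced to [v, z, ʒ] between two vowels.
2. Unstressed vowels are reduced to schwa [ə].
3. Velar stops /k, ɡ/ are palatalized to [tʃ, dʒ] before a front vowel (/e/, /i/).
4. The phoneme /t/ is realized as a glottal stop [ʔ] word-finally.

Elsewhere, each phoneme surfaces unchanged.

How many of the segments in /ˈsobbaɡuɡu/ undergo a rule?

Segments that undergo a rule: /a/ → [ə] (rule 2); /u/ → [ə] (rule 2); /u/ → [ə] (rule 2).
All other segments surface unchanged.

3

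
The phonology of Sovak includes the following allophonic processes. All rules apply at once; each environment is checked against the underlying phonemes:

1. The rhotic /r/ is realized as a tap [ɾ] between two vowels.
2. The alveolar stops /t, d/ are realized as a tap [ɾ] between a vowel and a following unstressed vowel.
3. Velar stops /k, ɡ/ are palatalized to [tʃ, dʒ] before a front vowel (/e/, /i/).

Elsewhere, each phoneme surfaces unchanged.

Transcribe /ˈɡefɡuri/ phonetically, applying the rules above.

/ɡ/ — word-initial, before a front vowel — surfaces as [dʒ] (rule 3).
/ɡ/ (between /f/ and /u/): rule 3 targets it, but not before a front vowel → unchanged [ɡ].
Rule 1 applies to /r/ (between /u/ and /i/: between two vowels) → [ɾ].

[ˈdʒefɡuɾi]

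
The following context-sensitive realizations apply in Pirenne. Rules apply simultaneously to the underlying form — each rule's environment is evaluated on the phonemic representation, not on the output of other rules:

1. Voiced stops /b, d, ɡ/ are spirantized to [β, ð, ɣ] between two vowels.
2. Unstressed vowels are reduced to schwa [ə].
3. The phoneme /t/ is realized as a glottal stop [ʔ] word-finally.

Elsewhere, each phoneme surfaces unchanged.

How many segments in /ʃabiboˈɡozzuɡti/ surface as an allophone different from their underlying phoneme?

Segments that undergo a rule: /a/ → [ə] (rule 2); /b/ → [β] (rule 1); /i/ → [ə] (rule 2); /b/ → [β] (rule 1); /o/ → [ə] (rule 2); /ɡ/ → [ɣ] (rule 1); /u/ → [ə] (rule 2); /i/ → [ə] (rule 2).
All other segments surface unchanged.

8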